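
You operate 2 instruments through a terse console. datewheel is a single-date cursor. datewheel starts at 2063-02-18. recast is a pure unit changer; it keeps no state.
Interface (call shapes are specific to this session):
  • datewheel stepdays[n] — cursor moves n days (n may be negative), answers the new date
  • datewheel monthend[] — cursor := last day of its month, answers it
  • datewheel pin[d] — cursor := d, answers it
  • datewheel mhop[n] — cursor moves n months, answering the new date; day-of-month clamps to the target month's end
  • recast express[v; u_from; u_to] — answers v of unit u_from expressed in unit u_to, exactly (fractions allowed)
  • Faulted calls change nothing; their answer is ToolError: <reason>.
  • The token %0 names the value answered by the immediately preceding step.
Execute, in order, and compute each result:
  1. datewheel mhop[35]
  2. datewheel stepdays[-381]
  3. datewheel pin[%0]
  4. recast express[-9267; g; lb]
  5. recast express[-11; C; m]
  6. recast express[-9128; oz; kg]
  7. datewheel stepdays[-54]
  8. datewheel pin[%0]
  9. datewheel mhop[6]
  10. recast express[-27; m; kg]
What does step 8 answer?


Answer: 2064-11-09

Derivation:
Then datewheel mhop with n=35, and see 2066-01-18.
Next I call datewheel stepdays with n=-381: 2065-01-02.
I call datewheel pin with d=%0, and observe 2065-01-02.
Now I run recast express with v=-9267, u_from=g, u_to=lb, giving -926700000/45359237.
Next I call recast express with v=-11, u_from=C, u_to=m, and observe ToolError: incompatible units.
Next I call recast express with v=-9128, u_from=oz, u_to=kg, and observe -51754889417/200000000.
Then datewheel stepdays with n=-54, and see 2064-11-09.
Then datewheel pin with d=%0, which returns 2064-11-09.
Then datewheel mhop with n=6, → 2065-05-09.
Next I call recast express with v=-27, u_from=m, u_to=kg, giving ToolError: incompatible units.


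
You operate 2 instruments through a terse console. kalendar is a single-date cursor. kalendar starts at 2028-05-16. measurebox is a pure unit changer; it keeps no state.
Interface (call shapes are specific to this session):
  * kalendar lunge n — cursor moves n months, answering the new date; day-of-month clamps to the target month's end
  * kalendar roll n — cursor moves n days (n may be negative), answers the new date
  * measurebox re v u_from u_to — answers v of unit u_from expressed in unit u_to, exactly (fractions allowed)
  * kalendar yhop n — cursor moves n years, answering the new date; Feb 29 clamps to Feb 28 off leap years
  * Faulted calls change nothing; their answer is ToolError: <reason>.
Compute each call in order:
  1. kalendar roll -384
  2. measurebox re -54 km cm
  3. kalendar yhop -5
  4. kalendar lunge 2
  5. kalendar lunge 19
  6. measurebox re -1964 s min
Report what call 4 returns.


Answer: 2022-06-28

Derivation:
;; 1. kalendar roll(n→-384) ~> 2027-04-28
;; 2. measurebox re(v→-54, u_from→km, u_to→cm) ~> -5400000
;; 3. kalendar yhop(n→-5) ~> 2022-04-28
;; 4. kalendar lunge(n→2) ~> 2022-06-28
;; 5. kalendar lunge(n→19) ~> 2024-01-28
;; 6. measurebox re(v→-1964, u_from→s, u_to→min) ~> -491/15


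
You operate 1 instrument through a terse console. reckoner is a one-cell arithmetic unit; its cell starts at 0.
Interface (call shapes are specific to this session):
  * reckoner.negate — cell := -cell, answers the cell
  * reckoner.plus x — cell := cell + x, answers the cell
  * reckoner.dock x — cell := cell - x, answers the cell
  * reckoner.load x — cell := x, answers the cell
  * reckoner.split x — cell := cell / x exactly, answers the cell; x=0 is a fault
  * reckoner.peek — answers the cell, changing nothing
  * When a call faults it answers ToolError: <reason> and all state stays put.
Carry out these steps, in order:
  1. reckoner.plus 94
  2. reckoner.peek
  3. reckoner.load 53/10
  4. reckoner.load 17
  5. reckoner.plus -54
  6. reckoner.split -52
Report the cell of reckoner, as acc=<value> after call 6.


$ reckoner.plus x='94'
[out] 94
$ reckoner.peek
[out] 94
$ reckoner.load x='53/10'
[out] 53/10
$ reckoner.load x='17'
[out] 17
$ reckoner.plus x='-54'
[out] -37
$ reckoner.split x='-52'
[out] 37/52

Answer: acc=37/52


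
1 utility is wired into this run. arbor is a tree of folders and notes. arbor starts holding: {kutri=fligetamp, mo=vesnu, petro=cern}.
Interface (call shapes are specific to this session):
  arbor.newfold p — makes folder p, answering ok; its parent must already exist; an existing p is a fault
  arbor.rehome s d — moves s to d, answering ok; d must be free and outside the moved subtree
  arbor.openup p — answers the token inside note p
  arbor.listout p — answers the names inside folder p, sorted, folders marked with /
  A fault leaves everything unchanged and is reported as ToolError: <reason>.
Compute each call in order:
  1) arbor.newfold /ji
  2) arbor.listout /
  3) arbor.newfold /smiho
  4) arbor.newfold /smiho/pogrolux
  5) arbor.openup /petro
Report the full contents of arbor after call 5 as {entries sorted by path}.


> arbor.newfold p=/ji
  ok
> arbor.listout p=/
  [ji/, kutri, mo, petro]
> arbor.newfold p=/smiho
  ok
> arbor.newfold p=/smiho/pogrolux
  ok
> arbor.openup p=/petro
  cern

Answer: {ji/, kutri=fligetamp, mo=vesnu, petro=cern, smiho/, smiho/pogrolux/}


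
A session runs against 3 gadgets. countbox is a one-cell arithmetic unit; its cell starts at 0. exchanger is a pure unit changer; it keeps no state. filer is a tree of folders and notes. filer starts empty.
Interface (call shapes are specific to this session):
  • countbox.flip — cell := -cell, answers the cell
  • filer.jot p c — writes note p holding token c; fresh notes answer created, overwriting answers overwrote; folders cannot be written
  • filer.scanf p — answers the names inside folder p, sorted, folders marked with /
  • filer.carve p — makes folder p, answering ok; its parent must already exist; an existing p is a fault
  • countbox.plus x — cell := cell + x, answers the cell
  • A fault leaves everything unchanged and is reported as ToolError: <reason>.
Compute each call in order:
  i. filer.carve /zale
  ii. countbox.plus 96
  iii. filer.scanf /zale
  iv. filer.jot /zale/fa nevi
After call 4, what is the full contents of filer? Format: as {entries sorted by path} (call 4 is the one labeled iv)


Answer: {zale/, zale/fa=nevi}

Derivation:
==> filer.carve(p→/zale)
<== ok
==> countbox.plus(x→96)
<== 96
==> filer.scanf(p→/zale)
<== []
==> filer.jot(p→/zale/fa, c→nevi)
<== created


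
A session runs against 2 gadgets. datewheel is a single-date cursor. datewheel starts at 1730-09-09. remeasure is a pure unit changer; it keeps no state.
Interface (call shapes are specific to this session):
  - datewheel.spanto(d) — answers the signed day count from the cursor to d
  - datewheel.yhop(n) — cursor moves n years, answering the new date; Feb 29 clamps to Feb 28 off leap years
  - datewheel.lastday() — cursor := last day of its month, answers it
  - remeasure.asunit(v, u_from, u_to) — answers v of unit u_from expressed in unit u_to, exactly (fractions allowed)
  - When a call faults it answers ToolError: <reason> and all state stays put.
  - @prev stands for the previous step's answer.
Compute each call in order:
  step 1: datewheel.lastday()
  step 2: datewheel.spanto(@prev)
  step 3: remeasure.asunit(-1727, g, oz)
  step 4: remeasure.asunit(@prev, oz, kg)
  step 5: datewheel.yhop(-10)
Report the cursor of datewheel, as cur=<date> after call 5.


-- datewheel.lastday() == 1730-09-30
-- datewheel.spanto(@prev) == 0
-- remeasure.asunit(-1727, g, oz) == -251200000/4123567
-- remeasure.asunit(@prev, oz, kg) == -1727/1000
-- datewheel.yhop(-10) == 1720-09-30

Answer: cur=1720-09-30


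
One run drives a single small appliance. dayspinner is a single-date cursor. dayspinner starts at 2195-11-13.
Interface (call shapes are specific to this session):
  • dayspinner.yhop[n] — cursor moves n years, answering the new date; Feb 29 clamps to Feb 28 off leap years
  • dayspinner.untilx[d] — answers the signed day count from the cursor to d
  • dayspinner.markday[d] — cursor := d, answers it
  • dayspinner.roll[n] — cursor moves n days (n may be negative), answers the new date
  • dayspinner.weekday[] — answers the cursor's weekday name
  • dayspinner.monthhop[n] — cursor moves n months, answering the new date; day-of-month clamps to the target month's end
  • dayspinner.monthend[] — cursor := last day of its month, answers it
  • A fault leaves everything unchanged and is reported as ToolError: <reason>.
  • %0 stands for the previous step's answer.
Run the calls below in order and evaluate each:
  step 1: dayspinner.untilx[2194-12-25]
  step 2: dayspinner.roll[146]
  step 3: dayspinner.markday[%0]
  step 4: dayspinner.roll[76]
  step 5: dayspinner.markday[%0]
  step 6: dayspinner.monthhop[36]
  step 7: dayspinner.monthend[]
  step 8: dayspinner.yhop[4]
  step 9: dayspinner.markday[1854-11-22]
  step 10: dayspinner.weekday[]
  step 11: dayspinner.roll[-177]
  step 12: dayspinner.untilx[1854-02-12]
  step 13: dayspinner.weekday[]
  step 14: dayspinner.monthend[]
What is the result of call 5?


Answer: 2196-06-22

Derivation:
-> dayspinner.untilx(d=2194-12-25)
<- -323
-> dayspinner.roll(n=146)
<- 2196-04-07
-> dayspinner.markday(d=%0)
<- 2196-04-07
-> dayspinner.roll(n=76)
<- 2196-06-22
-> dayspinner.markday(d=%0)
<- 2196-06-22
-> dayspinner.monthhop(n=36)
<- 2199-06-22
-> dayspinner.monthend()
<- 2199-06-30
-> dayspinner.yhop(n=4)
<- 2203-06-30
-> dayspinner.markday(d=1854-11-22)
<- 1854-11-22
-> dayspinner.weekday()
<- Wednesday
-> dayspinner.roll(n=-177)
<- 1854-05-29
-> dayspinner.untilx(d=1854-02-12)
<- -106
-> dayspinner.weekday()
<- Monday
-> dayspinner.monthend()
<- 1854-05-31


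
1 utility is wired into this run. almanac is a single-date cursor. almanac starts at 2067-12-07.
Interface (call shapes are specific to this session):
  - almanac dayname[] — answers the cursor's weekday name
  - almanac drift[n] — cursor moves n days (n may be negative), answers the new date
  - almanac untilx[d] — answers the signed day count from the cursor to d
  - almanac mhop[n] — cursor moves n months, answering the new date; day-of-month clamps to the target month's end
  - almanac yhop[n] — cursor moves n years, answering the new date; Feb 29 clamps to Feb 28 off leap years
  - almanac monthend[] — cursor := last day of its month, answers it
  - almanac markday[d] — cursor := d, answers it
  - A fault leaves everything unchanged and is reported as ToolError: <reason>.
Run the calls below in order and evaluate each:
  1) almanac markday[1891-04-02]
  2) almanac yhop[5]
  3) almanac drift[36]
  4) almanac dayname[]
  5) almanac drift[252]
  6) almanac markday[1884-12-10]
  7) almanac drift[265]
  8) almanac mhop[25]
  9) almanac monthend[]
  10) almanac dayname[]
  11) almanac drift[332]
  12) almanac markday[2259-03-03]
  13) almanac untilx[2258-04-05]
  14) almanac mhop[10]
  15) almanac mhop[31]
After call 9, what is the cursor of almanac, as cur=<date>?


Answer: cur=1887-10-31

Derivation:
% almanac markday(d→1891-04-02) == 1891-04-02
% almanac yhop(n→5) == 1896-04-02
% almanac drift(n→36) == 1896-05-08
% almanac dayname() == Friday
% almanac drift(n→252) == 1897-01-15
% almanac markday(d→1884-12-10) == 1884-12-10
% almanac drift(n→265) == 1885-09-01
% almanac mhop(n→25) == 1887-10-01
% almanac monthend() == 1887-10-31
% almanac dayname() == Monday
% almanac drift(n→332) == 1888-09-27
% almanac markday(d→2259-03-03) == 2259-03-03
% almanac untilx(d→2258-04-05) == -332
% almanac mhop(n→10) == 2260-01-03
% almanac mhop(n→31) == 2262-08-03


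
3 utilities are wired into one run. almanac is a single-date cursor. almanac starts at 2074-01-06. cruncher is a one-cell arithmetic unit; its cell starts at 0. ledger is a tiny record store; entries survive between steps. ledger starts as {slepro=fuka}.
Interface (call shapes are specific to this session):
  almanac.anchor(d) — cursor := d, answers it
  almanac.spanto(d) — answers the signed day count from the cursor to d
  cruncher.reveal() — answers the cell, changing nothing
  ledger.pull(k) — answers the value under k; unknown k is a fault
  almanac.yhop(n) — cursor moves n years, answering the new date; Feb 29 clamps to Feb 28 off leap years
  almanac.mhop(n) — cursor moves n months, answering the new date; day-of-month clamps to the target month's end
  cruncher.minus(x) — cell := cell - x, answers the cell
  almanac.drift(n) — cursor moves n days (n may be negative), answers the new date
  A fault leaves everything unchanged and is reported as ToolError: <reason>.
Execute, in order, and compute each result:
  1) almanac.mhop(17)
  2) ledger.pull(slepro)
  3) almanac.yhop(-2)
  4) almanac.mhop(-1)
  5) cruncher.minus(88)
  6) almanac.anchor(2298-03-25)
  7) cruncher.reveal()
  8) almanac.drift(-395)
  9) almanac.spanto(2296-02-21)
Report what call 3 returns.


Answer: 2073-06-06

Derivation:
> almanac.mhop n: 17
= 2075-06-06
> ledger.pull k: slepro
= fuka
> almanac.yhop n: -2
= 2073-06-06
> almanac.mhop n: -1
= 2073-05-06
> cruncher.minus x: 88
= -88
> almanac.anchor d: 2298-03-25
= 2298-03-25
> cruncher.reveal
= -88
> almanac.drift n: -395
= 2297-02-23
> almanac.spanto d: 2296-02-21
= -368


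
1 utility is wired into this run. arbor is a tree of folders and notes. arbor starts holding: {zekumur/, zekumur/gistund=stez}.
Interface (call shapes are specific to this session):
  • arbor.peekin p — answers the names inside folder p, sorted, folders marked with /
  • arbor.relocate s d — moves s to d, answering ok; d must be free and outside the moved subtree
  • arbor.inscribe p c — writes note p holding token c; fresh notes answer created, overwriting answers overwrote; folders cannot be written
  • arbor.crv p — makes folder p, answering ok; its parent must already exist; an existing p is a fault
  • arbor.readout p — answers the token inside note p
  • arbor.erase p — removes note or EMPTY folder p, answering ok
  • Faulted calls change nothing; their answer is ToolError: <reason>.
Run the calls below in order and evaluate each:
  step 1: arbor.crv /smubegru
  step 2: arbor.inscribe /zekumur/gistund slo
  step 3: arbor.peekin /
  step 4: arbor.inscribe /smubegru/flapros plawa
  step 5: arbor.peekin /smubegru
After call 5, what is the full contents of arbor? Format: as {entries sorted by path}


-- 1. crv(p=/smubegru) => ok
-- 2. inscribe(p=/zekumur/gistund, c=slo) => overwrote
-- 3. peekin(p=/) => [smubegru/, zekumur/]
-- 4. inscribe(p=/smubegru/flapros, c=plawa) => created
-- 5. peekin(p=/smubegru) => [flapros]

Answer: {smubegru/, smubegru/flapros=plawa, zekumur/, zekumur/gistund=slo}


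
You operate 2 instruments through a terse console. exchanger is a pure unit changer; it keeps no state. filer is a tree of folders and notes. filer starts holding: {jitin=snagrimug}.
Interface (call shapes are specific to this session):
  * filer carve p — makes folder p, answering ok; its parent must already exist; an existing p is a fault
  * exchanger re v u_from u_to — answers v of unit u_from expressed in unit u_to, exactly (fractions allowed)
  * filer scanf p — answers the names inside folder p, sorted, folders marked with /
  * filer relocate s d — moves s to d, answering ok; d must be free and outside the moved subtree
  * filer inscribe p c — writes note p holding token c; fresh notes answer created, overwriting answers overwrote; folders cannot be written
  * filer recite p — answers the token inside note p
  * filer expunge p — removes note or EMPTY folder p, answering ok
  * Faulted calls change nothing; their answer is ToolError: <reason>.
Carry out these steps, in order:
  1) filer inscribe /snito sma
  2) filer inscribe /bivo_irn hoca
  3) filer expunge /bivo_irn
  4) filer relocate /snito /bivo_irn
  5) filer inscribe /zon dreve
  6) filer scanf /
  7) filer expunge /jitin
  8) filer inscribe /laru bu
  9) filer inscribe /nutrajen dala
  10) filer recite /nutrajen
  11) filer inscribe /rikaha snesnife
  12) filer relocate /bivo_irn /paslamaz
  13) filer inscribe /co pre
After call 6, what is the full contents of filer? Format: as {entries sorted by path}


Answer: {bivo_irn=sma, jitin=snagrimug, zon=dreve}

Derivation:
CALL filer inscribe[p=/snito; c=sma]
RET  created
CALL filer inscribe[p=/bivo_irn; c=hoca]
RET  created
CALL filer expunge[p=/bivo_irn]
RET  ok
CALL filer relocate[s=/snito; d=/bivo_irn]
RET  ok
CALL filer inscribe[p=/zon; c=dreve]
RET  created
CALL filer scanf[p=/]
RET  [bivo_irn, jitin, zon]
CALL filer expunge[p=/jitin]
RET  ok
CALL filer inscribe[p=/laru; c=bu]
RET  created
CALL filer inscribe[p=/nutrajen; c=dala]
RET  created
CALL filer recite[p=/nutrajen]
RET  dala
CALL filer inscribe[p=/rikaha; c=snesnife]
RET  created
CALL filer relocate[s=/bivo_irn; d=/paslamaz]
RET  ok
CALL filer inscribe[p=/co; c=pre]
RET  created


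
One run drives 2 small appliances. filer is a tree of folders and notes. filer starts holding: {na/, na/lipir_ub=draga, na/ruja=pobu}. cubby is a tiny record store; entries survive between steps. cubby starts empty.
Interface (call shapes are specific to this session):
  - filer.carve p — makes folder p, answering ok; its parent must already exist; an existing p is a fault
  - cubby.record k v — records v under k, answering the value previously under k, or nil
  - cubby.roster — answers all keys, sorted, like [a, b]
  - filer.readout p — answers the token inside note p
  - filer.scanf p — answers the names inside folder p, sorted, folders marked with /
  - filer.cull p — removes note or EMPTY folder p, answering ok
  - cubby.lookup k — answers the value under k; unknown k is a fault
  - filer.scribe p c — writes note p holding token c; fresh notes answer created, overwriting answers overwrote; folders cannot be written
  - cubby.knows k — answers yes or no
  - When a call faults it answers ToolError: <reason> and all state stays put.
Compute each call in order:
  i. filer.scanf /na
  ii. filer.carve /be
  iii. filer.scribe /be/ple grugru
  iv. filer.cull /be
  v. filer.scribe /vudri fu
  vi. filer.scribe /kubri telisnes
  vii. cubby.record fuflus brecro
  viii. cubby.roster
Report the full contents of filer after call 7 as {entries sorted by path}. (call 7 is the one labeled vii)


Answer: {be/, be/ple=grugru, kubri=telisnes, na/, na/lipir_ub=draga, na/ruja=pobu, vudri=fu}

Derivation:
% filer.scanf p=/na
[out] [lipir_ub, ruja]
% filer.carve p=/be
[out] ok
% filer.scribe p=/be/ple c=grugru
[out] created
% filer.cull p=/be
[out] ToolError: not empty
% filer.scribe p=/vudri c=fu
[out] created
% filer.scribe p=/kubri c=telisnes
[out] created
% cubby.record k=fuflus v=brecro
[out] nil
% cubby.roster
[out] [fuflus]


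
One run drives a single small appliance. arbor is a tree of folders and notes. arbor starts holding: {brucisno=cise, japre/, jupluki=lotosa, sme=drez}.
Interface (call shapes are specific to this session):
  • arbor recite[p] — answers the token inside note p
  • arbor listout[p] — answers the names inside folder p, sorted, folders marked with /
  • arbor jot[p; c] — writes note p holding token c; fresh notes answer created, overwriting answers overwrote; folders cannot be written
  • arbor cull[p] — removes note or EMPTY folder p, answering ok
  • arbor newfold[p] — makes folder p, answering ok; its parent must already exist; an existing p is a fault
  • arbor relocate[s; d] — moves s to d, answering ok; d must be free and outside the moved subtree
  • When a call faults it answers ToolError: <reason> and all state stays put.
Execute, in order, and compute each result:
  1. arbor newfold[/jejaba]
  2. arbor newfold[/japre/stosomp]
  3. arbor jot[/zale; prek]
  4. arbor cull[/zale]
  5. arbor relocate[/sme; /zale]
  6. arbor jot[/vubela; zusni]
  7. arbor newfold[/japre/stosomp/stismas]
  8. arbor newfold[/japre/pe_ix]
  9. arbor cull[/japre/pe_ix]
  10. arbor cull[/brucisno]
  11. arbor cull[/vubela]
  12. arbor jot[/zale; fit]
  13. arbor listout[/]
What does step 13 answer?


Answer: [japre/, jejaba/, jupluki, zale]

Derivation:
$ arbor newfold p→/jejaba
[out] ok
$ arbor newfold p→/japre/stosomp
[out] ok
$ arbor jot p→/zale c→prek
[out] created
$ arbor cull p→/zale
[out] ok
$ arbor relocate s→/sme d→/zale
[out] ok
$ arbor jot p→/vubela c→zusni
[out] created
$ arbor newfold p→/japre/stosomp/stismas
[out] ok
$ arbor newfold p→/japre/pe_ix
[out] ok
$ arbor cull p→/japre/pe_ix
[out] ok
$ arbor cull p→/brucisno
[out] ok
$ arbor cull p→/vubela
[out] ok
$ arbor jot p→/zale c→fit
[out] overwrote
$ arbor listout p→/
[out] [japre/, jejaba/, jupluki, zale]


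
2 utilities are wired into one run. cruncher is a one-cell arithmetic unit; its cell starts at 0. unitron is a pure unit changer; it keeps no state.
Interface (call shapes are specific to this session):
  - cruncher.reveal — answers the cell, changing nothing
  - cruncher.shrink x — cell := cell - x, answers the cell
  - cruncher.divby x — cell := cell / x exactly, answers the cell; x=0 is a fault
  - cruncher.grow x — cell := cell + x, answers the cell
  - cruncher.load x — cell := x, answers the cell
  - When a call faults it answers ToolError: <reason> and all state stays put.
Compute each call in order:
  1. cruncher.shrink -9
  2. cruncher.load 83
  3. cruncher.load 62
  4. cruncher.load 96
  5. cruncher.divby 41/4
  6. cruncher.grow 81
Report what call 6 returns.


Answer: 3705/41

Derivation:
>> cruncher.shrink(x: -9)
<< 9
>> cruncher.load(x: 83)
<< 83
>> cruncher.load(x: 62)
<< 62
>> cruncher.load(x: 96)
<< 96
>> cruncher.divby(x: 41/4)
<< 384/41
>> cruncher.grow(x: 81)
<< 3705/41


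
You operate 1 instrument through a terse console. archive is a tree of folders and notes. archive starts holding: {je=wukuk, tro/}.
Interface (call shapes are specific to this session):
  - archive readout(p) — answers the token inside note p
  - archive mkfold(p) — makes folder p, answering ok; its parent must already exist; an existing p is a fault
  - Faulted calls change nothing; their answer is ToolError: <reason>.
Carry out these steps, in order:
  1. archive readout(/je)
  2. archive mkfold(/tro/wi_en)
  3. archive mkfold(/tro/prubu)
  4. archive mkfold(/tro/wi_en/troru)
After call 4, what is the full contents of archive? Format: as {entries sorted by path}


-> archive readout(p: /je)
<- wukuk
-> archive mkfold(p: /tro/wi_en)
<- ok
-> archive mkfold(p: /tro/prubu)
<- ok
-> archive mkfold(p: /tro/wi_en/troru)
<- ok

Answer: {je=wukuk, tro/, tro/prubu/, tro/wi_en/, tro/wi_en/troru/}


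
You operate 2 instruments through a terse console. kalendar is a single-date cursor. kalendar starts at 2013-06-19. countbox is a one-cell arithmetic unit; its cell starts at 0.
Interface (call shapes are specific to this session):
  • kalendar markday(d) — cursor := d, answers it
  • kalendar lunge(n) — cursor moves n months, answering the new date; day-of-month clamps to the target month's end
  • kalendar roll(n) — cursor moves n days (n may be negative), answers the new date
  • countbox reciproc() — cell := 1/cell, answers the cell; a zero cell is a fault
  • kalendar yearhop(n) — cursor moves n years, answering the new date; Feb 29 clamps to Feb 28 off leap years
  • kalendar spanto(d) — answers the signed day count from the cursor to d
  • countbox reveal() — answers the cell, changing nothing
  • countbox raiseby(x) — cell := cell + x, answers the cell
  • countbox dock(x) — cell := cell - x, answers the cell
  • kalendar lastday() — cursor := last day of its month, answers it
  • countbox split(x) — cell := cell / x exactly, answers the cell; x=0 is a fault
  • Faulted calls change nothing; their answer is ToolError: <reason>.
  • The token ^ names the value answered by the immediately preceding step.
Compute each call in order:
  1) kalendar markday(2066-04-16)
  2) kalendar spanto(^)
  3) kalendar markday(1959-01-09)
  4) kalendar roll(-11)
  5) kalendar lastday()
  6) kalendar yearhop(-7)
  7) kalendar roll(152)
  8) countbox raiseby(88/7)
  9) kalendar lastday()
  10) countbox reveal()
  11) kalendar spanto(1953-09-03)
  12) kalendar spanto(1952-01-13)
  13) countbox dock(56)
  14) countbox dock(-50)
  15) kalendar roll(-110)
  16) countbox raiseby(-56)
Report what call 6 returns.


Answer: 1951-12-31

Derivation:
I run kalendar markday with d=2066-04-16, — result: 2066-04-16.
Invoking kalendar spanto with d=^, which returns 0.
Then kalendar markday with d=1959-01-09, — result: 1959-01-09.
I call kalendar roll with n=-11, giving 1958-12-29.
Then kalendar lastday(), and observe 1958-12-31.
Calling kalendar yearhop with n=-7, → 1951-12-31.
Invoking kalendar roll with n=152, and see 1952-05-31.
I use countbox raiseby with x=88/7, giving 88/7.
Invoking kalendar lastday(), yielding 1952-05-31.
Then countbox reveal, and observe 88/7.
Invoking kalendar spanto with d=1953-09-03: 460.
Invoking kalendar spanto with d=1952-01-13: -139.
I call countbox dock with x=56, and see -304/7.
I use countbox dock with x=-50, and observe 46/7.
I invoke kalendar roll with n=-110, giving 1952-02-11.
I use countbox raiseby with x=-56, which returns -346/7.


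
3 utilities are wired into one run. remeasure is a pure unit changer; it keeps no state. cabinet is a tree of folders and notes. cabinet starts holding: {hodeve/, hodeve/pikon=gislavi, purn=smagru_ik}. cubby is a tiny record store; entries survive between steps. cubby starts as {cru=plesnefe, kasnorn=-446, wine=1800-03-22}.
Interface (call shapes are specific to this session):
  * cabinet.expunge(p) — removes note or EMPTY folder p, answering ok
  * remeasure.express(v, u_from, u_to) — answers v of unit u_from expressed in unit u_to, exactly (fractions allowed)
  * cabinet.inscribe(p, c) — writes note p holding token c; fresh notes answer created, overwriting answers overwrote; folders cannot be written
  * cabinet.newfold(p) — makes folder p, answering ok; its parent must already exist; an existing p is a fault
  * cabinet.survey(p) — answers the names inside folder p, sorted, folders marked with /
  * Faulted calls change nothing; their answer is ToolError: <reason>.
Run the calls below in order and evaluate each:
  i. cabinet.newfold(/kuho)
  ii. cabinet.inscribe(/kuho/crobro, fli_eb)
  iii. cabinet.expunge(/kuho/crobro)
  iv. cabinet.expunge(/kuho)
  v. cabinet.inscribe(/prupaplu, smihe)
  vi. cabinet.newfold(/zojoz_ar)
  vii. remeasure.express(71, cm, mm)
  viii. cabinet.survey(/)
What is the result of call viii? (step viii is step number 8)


[in] cabinet.newfold /kuho
:: ok
[in] cabinet.inscribe /kuho/crobro fli_eb
:: created
[in] cabinet.expunge /kuho/crobro
:: ok
[in] cabinet.expunge /kuho
:: ok
[in] cabinet.inscribe /prupaplu smihe
:: created
[in] cabinet.newfold /zojoz_ar
:: ok
[in] remeasure.express 71 cm mm
:: 710
[in] cabinet.survey /
:: [hodeve/, prupaplu, purn, zojoz_ar/]

Answer: [hodeve/, prupaplu, purn, zojoz_ar/]


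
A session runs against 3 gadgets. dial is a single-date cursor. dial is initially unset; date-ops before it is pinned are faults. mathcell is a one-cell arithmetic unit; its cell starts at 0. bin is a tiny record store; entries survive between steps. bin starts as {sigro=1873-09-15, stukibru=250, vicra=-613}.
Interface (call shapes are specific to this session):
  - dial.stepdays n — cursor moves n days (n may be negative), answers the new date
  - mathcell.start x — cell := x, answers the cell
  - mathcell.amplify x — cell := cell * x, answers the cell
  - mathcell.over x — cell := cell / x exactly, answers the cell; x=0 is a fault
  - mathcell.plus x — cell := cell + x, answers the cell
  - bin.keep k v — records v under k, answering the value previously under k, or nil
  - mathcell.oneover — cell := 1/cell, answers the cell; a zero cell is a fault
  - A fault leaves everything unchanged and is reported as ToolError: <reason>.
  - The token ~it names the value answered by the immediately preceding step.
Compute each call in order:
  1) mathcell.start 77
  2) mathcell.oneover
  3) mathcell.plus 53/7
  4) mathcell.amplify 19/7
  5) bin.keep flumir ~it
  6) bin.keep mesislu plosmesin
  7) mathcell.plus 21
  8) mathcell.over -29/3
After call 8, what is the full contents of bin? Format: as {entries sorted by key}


Do: start[77]
See: 77
Do: oneover[]
See: 1/77
Do: plus[53/7]
See: 584/77
Do: amplify[19/7]
See: 11096/539
Do: keep[flumir; ~it]
See: nil
Do: keep[mesislu; plosmesin]
See: nil
Do: plus[21]
See: 22415/539
Do: over[-29/3]
See: -67245/15631

Answer: {flumir=11096/539, mesislu=plosmesin, sigro=1873-09-15, stukibru=250, vicra=-613}


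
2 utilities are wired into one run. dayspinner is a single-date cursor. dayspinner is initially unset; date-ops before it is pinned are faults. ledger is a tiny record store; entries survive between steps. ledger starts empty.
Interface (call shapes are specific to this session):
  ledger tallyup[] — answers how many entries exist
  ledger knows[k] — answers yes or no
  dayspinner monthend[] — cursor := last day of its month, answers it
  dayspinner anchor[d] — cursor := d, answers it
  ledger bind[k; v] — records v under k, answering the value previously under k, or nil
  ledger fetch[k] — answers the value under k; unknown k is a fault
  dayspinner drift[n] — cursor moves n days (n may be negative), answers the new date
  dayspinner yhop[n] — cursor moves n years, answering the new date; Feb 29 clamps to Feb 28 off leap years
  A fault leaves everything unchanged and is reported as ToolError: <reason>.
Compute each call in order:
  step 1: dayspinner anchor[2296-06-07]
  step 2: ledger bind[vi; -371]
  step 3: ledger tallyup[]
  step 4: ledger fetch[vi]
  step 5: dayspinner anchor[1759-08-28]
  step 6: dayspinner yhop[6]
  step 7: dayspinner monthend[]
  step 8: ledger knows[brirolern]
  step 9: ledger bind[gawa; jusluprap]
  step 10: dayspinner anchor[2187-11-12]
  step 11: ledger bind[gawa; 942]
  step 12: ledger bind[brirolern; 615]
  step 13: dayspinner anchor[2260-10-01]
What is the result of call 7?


Answer: 1765-08-31

Derivation:
% dayspinner anchor(d→2296-06-07) => 2296-06-07
% ledger bind(k→vi, v→-371) => nil
% ledger tallyup() => 1
% ledger fetch(k→vi) => -371
% dayspinner anchor(d→1759-08-28) => 1759-08-28
% dayspinner yhop(n→6) => 1765-08-28
% dayspinner monthend() => 1765-08-31
% ledger knows(k→brirolern) => no
% ledger bind(k→gawa, v→jusluprap) => nil
% dayspinner anchor(d→2187-11-12) => 2187-11-12
% ledger bind(k→gawa, v→942) => jusluprap
% ledger bind(k→brirolern, v→615) => nil
% dayspinner anchor(d→2260-10-01) => 2260-10-01


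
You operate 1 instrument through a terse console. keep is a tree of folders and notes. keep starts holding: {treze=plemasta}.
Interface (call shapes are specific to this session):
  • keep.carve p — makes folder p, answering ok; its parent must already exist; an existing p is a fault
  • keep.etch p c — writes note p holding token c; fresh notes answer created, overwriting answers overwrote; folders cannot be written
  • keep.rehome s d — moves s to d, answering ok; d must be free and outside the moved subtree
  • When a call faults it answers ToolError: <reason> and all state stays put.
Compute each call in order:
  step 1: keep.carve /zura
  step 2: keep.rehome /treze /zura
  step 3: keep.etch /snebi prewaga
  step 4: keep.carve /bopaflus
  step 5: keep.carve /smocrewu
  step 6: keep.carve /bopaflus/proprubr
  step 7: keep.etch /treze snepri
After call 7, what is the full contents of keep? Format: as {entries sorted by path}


Answer: {bopaflus/, bopaflus/proprubr/, smocrewu/, snebi=prewaga, treze=snepri, zura/}

Derivation:
# 1. carve(p: /zura) -> ok
# 2. rehome(s: /treze, d: /zura) -> ToolError: exists
# 3. etch(p: /snebi, c: prewaga) -> created
# 4. carve(p: /bopaflus) -> ok
# 5. carve(p: /smocrewu) -> ok
# 6. carve(p: /bopaflus/proprubr) -> ok
# 7. etch(p: /treze, c: snepri) -> overwrote


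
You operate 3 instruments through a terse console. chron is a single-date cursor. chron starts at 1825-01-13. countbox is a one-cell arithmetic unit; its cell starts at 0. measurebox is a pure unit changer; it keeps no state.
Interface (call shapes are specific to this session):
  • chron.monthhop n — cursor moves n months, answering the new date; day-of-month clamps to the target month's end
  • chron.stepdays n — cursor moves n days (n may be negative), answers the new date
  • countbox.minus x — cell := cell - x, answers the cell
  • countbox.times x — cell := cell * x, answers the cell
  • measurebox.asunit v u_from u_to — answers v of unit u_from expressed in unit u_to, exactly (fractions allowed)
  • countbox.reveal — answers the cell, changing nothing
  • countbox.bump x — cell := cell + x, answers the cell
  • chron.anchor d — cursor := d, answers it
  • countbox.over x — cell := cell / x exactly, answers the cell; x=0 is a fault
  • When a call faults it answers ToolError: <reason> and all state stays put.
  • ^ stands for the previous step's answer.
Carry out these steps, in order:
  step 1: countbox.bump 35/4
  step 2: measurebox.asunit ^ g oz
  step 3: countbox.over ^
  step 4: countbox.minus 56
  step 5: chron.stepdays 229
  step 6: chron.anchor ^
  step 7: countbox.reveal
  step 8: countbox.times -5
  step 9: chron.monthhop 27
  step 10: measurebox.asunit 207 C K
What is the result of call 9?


# countbox.bump(x: 35/4) => 35/4
# measurebox.asunit(v: ^, u_from: g, u_to: oz) => 2000000/6479891
# countbox.over(x: ^) => 45359237/1600000
# countbox.minus(x: 56) => -44240763/1600000
# chron.stepdays(n: 229) => 1825-08-30
# chron.anchor(d: ^) => 1825-08-30
# countbox.reveal() => -44240763/1600000
# countbox.times(x: -5) => 44240763/320000
# chron.monthhop(n: 27) => 1827-11-30
# measurebox.asunit(v: 207, u_from: C, u_to: K) => 9603/20

Answer: 1827-11-30


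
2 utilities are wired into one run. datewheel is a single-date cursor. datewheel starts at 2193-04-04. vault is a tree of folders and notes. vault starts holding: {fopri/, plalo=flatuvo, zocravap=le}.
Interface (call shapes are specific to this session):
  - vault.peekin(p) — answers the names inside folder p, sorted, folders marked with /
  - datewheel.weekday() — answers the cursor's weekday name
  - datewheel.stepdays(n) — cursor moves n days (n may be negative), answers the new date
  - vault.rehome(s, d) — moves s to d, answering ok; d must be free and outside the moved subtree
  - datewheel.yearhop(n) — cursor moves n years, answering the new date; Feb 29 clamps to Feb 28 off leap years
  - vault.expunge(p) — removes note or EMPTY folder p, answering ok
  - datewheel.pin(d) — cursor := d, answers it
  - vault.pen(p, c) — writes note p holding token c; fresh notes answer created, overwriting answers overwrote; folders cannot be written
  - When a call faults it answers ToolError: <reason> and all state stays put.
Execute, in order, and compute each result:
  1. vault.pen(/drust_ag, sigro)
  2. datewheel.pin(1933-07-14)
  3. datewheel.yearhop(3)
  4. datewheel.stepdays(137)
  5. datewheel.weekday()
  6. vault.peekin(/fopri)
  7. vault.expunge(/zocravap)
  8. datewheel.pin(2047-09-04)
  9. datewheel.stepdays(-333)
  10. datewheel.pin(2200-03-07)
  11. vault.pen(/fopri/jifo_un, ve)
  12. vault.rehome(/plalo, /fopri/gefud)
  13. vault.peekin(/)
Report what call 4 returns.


-- 1. pen(p='/drust_ag', c='sigro') => created
-- 2. pin(d='1933-07-14') => 1933-07-14
-- 3. yearhop(n='3') => 1936-07-14
-- 4. stepdays(n='137') => 1936-11-28
-- 5. weekday() => Saturday
-- 6. peekin(p='/fopri') => []
-- 7. expunge(p='/zocravap') => ok
-- 8. pin(d='2047-09-04') => 2047-09-04
-- 9. stepdays(n='-333') => 2046-10-06
-- 10. pin(d='2200-03-07') => 2200-03-07
-- 11. pen(p='/fopri/jifo_un', c='ve') => created
-- 12. rehome(s='/plalo', d='/fopri/gefud') => ok
-- 13. peekin(p='/') => [drust_ag, fopri/]

Answer: 1936-11-28


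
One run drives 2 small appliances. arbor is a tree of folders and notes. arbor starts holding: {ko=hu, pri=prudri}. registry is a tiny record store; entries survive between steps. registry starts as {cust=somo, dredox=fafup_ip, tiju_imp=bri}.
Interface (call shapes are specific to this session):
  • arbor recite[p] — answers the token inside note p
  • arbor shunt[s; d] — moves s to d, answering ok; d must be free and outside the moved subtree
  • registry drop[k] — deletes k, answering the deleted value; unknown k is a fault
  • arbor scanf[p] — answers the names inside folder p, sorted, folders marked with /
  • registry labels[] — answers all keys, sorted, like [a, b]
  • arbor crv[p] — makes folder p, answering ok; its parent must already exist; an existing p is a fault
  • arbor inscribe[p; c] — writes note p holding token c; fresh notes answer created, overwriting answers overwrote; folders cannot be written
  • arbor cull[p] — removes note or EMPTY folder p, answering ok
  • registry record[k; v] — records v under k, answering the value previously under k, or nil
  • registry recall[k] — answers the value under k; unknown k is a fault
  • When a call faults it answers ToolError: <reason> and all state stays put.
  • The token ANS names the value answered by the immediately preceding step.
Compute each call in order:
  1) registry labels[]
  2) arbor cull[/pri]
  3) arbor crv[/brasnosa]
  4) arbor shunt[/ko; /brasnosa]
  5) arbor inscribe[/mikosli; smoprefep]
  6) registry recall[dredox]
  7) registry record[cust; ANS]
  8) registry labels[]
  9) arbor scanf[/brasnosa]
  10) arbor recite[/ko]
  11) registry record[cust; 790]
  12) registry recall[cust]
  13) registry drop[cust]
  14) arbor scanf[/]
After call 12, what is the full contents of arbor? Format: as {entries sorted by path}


Answer: {brasnosa/, ko=hu, mikosli=smoprefep}

Derivation:
I call registry labels(), and get [cust, dredox, tiju_imp].
I use arbor cull using /pri: ok.
I run arbor crv using /brasnosa, and get ok.
I call arbor shunt using /ko, /brasnosa, which returns ToolError: exists.
Invoking arbor inscribe using /mikosli, smoprefep, yielding created.
Calling registry recall using dredox, and see fafup_ip.
Next I call registry record using cust, ANS, and get somo.
I run registry labels(), — result: [cust, dredox, tiju_imp].
I use arbor scanf using /brasnosa, giving [].
Then arbor recite using /ko, yielding hu.
Calling registry record using cust, 790, and see fafup_ip.
I use registry recall using cust, → 790.
I use registry drop using cust, which returns 790.
Next I call arbor scanf using /, and see [brasnosa/, ko, mikosli].


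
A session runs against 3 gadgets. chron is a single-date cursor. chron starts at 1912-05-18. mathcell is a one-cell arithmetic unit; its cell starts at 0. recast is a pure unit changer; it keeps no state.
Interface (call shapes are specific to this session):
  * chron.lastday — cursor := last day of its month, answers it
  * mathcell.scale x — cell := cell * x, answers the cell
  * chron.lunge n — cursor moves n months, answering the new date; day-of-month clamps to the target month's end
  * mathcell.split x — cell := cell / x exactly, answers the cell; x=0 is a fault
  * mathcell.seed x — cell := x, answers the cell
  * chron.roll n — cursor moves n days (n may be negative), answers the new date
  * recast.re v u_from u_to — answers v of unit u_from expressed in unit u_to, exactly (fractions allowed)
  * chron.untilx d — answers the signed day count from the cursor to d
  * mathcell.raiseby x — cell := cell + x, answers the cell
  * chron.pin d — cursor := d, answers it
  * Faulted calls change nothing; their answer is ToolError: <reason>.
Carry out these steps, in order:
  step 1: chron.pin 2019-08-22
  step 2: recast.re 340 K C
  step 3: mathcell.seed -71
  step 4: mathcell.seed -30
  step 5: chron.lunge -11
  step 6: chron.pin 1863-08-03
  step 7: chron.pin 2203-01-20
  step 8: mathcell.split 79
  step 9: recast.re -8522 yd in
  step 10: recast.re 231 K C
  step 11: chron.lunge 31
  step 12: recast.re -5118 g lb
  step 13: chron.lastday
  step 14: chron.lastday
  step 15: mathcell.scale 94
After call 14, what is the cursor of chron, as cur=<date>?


Answer: cur=2205-08-31

Derivation:
~$ pin 2019-08-22
  2019-08-22
~$ re 340 K C
  1337/20
~$ seed -71
  -71
~$ seed -30
  -30
~$ lunge -11
  2018-09-22
~$ pin 1863-08-03
  1863-08-03
~$ pin 2203-01-20
  2203-01-20
~$ split 79
  -30/79
~$ re -8522 yd in
  -306792
~$ re 231 K C
  -843/20
~$ lunge 31
  2205-08-20
~$ re -5118 g lb
  -511800000/45359237
~$ lastday
  2205-08-31
~$ lastday
  2205-08-31
~$ scale 94
  -2820/79
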